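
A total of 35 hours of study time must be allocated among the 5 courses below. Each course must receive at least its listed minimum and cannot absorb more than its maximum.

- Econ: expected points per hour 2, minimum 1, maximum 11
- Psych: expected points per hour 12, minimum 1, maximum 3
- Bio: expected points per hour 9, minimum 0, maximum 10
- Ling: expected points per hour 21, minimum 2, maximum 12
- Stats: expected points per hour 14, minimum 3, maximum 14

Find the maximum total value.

531

Meeting every minimum uses 1+1+0+2+3 = 7 hours, leaving 28.
Highest expected points per hour first: Ling 21 > Stats 14 > Psych 12 > Bio 9 > Econ 2.
Ling takes 10 more to reach its cap of 12 — 18 left.
Stats takes 11 more to reach its cap of 14 — 7 left.
Psych takes 2 more to reach its cap of 3 — 5 left.
Bio: +5 (room for 10) → 5. Pool exhausted.
Total = 2×1 + 12×3 + 9×5 + 21×12 + 14×14 = 531.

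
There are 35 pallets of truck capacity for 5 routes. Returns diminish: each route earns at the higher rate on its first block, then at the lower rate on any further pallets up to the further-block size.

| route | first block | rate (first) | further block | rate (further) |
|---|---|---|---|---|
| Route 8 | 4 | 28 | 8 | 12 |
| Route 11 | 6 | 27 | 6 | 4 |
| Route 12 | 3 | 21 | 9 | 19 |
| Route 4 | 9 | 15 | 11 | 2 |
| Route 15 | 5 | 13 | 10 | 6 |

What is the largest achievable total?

Order all 10 blocks by rate: Route 8/tier1 28 > Route 11/tier1 27 > Route 12/tier1 21 > Route 12/tier2 19 > Route 4/tier1 15 > Route 15/tier1 13 > Route 8/tier2 12 > Route 15/tier2 6 > Route 11/tier2 4 > Route 4/tier2 2.
Route 8/tier1 (28): +4 — 31 left.
Route 11/tier1 (27): +6 — 25 left.
Route 12/tier1 (21): +3 — 22 left.
Fill Route 12 tier2 block (9 at 19) — 13 left.
Fill Route 4 tier1 block (9 at 15) — 4 left.
Route 15 tier1 at 13: only 4 left, fill 4.
Total = 28×4 + 27×6 + 21×3 + 19×9 + 15×9 + 13×4 = 695.

695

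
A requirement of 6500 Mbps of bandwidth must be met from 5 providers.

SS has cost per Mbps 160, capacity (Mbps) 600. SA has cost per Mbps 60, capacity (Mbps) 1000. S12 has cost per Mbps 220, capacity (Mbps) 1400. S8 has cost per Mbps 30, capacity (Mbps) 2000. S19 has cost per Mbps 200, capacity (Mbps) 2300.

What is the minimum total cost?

Use providers in increasing cost order.
Take 2000 from S8 at 30 → need 4500 more.
SA at 60: take all 1000 Mbps → 3500 still needed.
SS at 160: take all 600 Mbps → 2900 still needed.
S19 at 200: take all 2300 Mbps → 600 still needed.
Take 600 from S12 at 220 to finish.
Cost = 2000×30 + 1000×60 + 600×160 + 2300×200 + 600×220 = 808000.

808000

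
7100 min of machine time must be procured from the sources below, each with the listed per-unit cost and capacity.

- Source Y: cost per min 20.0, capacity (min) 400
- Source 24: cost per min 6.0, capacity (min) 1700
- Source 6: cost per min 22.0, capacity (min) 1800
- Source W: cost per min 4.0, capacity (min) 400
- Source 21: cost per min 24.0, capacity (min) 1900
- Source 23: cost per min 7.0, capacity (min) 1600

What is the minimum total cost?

99400

Fill from the cheapest source first.
Source W (4.0): use full 400 → 6700 min to go.
Source 24 at 6.0: take all 1700 min → 5000 still needed.
Source 23 (7.0): use full 1600 → 3400 min to go.
Source Y at 20.0: take all 400 min → 3000 still needed.
Source 6 (22.0): use full 1800 → 1200 min to go.
Source 21 (24.0): take the remaining 1200 → done.
Cost = 400×4.0 + 1700×6.0 + 1600×7.0 + 400×20.0 + 1800×22.0 + 1200×24.0 = 99400.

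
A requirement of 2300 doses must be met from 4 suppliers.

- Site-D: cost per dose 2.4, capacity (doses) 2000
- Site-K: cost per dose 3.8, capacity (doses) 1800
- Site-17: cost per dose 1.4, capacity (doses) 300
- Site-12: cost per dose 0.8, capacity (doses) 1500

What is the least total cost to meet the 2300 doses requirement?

2820

Use suppliers in increasing cost order.
Site-12 (0.8): use full 1500 → 800 doses to go.
Take 300 from Site-17 at 1.4 → need 500 more.
Site-D at 2.4: take 500 of its 2000 → requirement met.
Site-K: unused.
Cost = 1500×0.8 + 300×1.4 + 500×2.4 = 2820.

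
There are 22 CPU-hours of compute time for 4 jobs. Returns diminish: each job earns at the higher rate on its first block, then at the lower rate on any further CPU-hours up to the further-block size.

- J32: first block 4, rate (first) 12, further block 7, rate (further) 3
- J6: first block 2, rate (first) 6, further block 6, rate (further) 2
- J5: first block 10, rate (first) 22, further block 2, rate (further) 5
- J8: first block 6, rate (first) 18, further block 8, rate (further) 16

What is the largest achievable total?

424

Rank every tier by rate: J5/T1 22 > J8/T1 18 > J8/T2 16 > J32/T1 12 > J6/T1 6 > J5/T2 5 > J32/T2 3 > J6/T2 2.
Fill J5 T1 block (10 at 22) — 12 left.
J8/T1 (18): +6 — 6 left.
J8 T2 at 16: only 6 left, fill 6.
Total = 22×10 + 18×6 + 16×6 = 424.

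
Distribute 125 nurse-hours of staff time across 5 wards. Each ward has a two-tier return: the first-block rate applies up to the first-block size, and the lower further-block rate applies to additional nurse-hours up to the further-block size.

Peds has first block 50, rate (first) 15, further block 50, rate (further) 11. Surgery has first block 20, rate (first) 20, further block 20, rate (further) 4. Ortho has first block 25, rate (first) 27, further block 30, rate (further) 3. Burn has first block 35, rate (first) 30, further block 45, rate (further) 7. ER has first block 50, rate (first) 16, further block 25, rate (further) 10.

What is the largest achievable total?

2845

Treat each block as its own option and order by rate: Burn/first 30 > Ortho/first 27 > Surgery/first 20 > ER/first 16 > Peds/first 15 > Peds/second 11 > ER/second 10 > Burn/second 7 > Surgery/second 4 > Ortho/second 3.
Burn/first (30): +35 → 90 left.
Fill Ortho first block (25 at 27) → 65 left.
Surgery first at 20: fill all 20 → 45 left.
45 remain; put them into ER first at 16.
Total = 30×35 + 27×25 + 20×20 + 16×45 = 2845.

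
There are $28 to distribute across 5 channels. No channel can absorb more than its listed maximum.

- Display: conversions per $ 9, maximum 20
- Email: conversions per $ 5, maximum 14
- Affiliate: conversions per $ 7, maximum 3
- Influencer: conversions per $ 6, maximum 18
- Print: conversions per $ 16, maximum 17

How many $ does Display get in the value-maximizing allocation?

Rank by conversions per $: Print 16 > Display 9 > Affiliate 7 > Influencer 6 > Email 5.
Print takes 17 to reach its cap of 17 → 11 left.
Display has room for 20 but only 11 remain, so it gets 11.

11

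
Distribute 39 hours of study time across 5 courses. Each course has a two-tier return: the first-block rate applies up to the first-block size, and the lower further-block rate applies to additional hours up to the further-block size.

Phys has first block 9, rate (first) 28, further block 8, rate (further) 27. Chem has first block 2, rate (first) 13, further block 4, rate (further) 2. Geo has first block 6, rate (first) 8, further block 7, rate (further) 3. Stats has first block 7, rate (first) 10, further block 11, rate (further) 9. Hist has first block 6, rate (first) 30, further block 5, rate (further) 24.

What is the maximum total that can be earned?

Order all 10 blocks by rate: Hist/tier1 30 > Phys/tier1 28 > Phys/tier2 27 > Hist/tier2 24 > Chem/tier1 13 > Stats/tier1 10 > Stats/tier2 9 > Geo/tier1 8 > Geo/tier2 3 > Chem/tier2 2.
Fill Hist tier1 block (6 at 30) → 33 left.
Fill Phys tier1 block (9 at 28) → 24 left.
Phys tier2 at 27: fill all 8 → 16 left.
Fill Hist tier2 block (5 at 24) → 11 left.
Chem tier1 at 13: fill all 2 → 9 left.
Fill Stats tier1 block (7 at 10) → 2 left.
2 remain; put them into Stats tier2 at 9.
Total = 30×6 + 28×9 + 27×8 + 24×5 + 13×2 + 10×7 + 9×2 = 882.

882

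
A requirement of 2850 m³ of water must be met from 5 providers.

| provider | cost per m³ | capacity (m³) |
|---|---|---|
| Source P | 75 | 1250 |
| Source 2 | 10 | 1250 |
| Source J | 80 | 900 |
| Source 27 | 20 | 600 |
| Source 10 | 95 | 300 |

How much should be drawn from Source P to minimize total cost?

Use providers in increasing cost order.
Source 2 (10): use full 1250 — 1600 m³ to go.
Source 27 at 20: take all 600 m³ — 1000 still needed.
Source P (75): take the remaining 1000 — done.
Source J, Source 10: unused.

1000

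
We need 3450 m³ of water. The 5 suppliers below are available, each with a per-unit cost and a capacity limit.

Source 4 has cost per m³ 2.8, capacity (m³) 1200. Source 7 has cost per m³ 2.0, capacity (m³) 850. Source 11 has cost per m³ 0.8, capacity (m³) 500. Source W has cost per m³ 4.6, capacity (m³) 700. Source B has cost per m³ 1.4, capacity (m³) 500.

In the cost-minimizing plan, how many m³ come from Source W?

Fill from the cheapest supplier first.
Take 500 from Source 11 at 0.8 ; need 2950 more.
Take 500 from Source B at 1.4 ; need 2450 more.
Take 850 from Source 7 at 2.0 ; need 1600 more.
Source 4 at 2.8: take all 1200 m³ ; 400 still needed.
Take 400 from Source W at 4.6 to finish.

400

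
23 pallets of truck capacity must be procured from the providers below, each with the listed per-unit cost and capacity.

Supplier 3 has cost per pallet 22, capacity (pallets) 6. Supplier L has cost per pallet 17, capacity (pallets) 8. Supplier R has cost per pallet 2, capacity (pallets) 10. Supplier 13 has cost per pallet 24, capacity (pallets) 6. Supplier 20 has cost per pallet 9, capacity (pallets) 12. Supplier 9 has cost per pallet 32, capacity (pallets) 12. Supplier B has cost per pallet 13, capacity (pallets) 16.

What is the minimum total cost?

141

Use providers in increasing cost order.
Supplier R (2): use full 10 ; 13 pallets to go.
Take 12 from Supplier 20 at 9 ; need 1 more.
Supplier B at 13: take 1 of its 16 ; requirement met.
Supplier L, Supplier 3, Supplier 13, Supplier 9: unused.
Cost = 10×2 + 12×9 + 1×13 = 141.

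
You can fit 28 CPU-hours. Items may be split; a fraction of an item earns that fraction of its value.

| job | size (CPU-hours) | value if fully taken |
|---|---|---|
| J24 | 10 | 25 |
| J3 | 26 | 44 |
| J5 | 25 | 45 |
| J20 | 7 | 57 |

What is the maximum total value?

101.8

Best value per unit of size first: J20 57/7≈8.14, J24 25/10≈2.5, J5 45/25≈1.8, J3 44/26≈1.69.
Take all of J20 (7 CPU-hours, value 57) → 21 CPU-hours left.
Take all of J24 (10 CPU-hours, value 25) → 11 CPU-hours left.
Fill the last 11 CPU-hours with part of J5: 11/25 of it earns 19.8.
Total value = 101.8.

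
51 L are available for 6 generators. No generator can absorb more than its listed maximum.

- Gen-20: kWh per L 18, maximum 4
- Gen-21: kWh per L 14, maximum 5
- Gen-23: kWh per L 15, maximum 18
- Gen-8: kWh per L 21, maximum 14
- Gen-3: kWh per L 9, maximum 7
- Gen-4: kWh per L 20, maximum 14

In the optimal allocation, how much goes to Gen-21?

Highest kWh per L first: Gen-8 21 > Gen-4 20 > Gen-20 18 > Gen-23 15 > Gen-21 14 > Gen-3 9.
Give Gen-8 14 to hit its cap of 14 ; 37 left.
Give Gen-4 14 to hit its cap of 14 ; 23 left.
Gen-20 takes 4 to reach its cap of 4 ; 19 left.
Give Gen-23 18 to hit its cap of 18 ; 1 left.
Only 1 left; Gen-21 takes them to reach 1.

1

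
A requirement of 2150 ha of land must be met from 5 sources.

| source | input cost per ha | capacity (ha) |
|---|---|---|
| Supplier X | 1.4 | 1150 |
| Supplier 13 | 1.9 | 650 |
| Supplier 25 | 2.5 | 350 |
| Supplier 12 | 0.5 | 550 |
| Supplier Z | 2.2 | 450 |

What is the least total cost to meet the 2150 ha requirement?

Cheapest first:
Supplier 12 at 0.5: take all 550 ha — 1600 still needed.
Take 1150 from Supplier X at 1.4 — need 450 more.
Supplier 13 at 1.9: take 450 of its 650 — requirement met.
Supplier Z, Supplier 25: unused.
Cost = 550×0.5 + 1150×1.4 + 450×1.9 = 2740.

2740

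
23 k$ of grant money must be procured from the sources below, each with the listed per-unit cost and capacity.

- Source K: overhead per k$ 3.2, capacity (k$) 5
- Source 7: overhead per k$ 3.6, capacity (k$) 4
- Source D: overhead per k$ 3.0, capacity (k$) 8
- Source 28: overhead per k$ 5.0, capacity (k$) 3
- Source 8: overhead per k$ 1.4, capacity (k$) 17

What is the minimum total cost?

41.8

Fill from the cheapest source first.
Take 17 from Source 8 at 1.4 ; need 6 more.
Source D at 3.0: take 6 of its 8 ; requirement met.
Source K, Source 7, Source 28: unused.
Cost = 17×1.4 + 6×3.0 = 41.8.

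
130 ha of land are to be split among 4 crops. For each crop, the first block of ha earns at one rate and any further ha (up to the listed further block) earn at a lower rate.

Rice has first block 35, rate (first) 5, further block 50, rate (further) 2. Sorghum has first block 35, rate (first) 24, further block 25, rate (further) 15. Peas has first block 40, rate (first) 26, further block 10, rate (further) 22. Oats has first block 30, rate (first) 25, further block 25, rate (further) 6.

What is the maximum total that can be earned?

Rank every tier by rate: Peas/T1 26 > Oats/T1 25 > Sorghum/T1 24 > Peas/T2 22 > Sorghum/T2 15 > Oats/T2 6 > Rice/T1 5 > Rice/T2 2.
Peas/T1 (26): +40 → 90 left.
Oats/T1 (25): +30 → 60 left.
Sorghum T1 at 24: fill all 35 → 25 left.
Peas/T2 (22): +10 → 15 left.
Sorghum T2 at 15: only 15 left, fill 15.
Total = 26×40 + 25×30 + 24×35 + 22×10 + 15×15 = 3075.

3075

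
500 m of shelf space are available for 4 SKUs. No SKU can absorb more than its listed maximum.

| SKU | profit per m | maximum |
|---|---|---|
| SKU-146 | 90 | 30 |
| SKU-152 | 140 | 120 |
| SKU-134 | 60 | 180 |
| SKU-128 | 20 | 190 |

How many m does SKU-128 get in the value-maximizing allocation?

Highest profit per m first: SKU-152 140 > SKU-146 90 > SKU-134 60 > SKU-128 20.
SKU-152 takes 120 to reach its cap of 120 ; 380 left.
SKU-146 takes 30 to reach its cap of 30 ; 350 left.
SKU-134 takes 180 to reach its cap of 180 ; 170 left.
SKU-128: +170 (room for 190) → 170. Pool exhausted.

170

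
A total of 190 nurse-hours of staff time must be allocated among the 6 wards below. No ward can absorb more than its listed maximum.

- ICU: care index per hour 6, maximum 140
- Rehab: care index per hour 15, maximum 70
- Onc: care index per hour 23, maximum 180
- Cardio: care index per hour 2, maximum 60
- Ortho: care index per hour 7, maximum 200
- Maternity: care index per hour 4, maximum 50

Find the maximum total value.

Order the wards by care index per hour: Onc 23 > Rehab 15 > Ortho 7 > ICU 6 > Maternity 4 > Cardio 2.
Give Onc 180 to hit its cap of 180 — 10 left.
Rehab has room for 70 but only 10 remain, so it gets 10.
Total = 15×10 + 23×180 = 4290.

4290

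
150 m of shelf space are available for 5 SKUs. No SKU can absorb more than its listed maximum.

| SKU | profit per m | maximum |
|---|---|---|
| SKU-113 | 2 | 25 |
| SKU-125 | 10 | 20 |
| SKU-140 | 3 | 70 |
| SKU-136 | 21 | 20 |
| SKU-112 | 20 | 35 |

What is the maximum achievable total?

Highest profit per m first: SKU-136 21 > SKU-112 20 > SKU-125 10 > SKU-140 3 > SKU-113 2.
SKU-136: +20 to 20 (cap) → 130 left.
SKU-112: +35 to 35 (cap) → 95 left.
SKU-125 takes 20 to reach its cap of 20 → 75 left.
SKU-140 takes 70 to reach its cap of 70 → 5 left.
Only 5 left; SKU-113 takes them to reach 5.
Total = 2×5 + 10×20 + 3×70 + 21×20 + 20×35 = 1540.

1540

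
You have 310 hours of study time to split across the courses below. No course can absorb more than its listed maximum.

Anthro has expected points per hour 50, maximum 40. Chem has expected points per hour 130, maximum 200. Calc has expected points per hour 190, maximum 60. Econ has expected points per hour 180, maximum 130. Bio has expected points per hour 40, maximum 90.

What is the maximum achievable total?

50400

Rank by expected points per hour: Calc 190 > Econ 180 > Chem 130 > Anthro 50 > Bio 40.
Calc: +60 to 60 (cap) — 250 left.
Give Econ 130 to hit its cap of 130 — 120 left.
Chem: +120 (room for 200) → 120. Pool exhausted.
Total = 130×120 + 190×60 + 180×130 = 50400.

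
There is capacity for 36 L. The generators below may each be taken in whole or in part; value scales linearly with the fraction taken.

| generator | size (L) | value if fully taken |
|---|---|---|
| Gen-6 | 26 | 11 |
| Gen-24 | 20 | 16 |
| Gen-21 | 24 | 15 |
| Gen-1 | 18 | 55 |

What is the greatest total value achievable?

Rank by value-to-size ratio: Gen-1 55/18≈3.06, Gen-24 16/20≈0.8, Gen-21 15/24≈0.625, Gen-6 11/26≈0.423.
Take all of Gen-1 (18 L, value 55) → 18 L left.
Fill the last 18 L with part of Gen-24: 18/20 of it earns 14.4.
Total value = 69.4.

69.4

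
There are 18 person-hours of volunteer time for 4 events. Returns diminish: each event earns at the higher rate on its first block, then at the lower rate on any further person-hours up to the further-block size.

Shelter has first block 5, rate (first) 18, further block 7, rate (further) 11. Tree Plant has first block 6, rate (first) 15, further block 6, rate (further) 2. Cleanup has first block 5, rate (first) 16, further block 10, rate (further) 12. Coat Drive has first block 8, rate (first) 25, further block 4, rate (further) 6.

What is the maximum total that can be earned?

Treat each block as its own option and order by rate: Coat Drive/T1 25 > Shelter/T1 18 > Cleanup/T1 16 > Tree Plant/T1 15 > Cleanup/T2 12 > Shelter/T2 11 > Coat Drive/T2 6 > Tree Plant/T2 2.
Coat Drive/T1 (25): +8 → 10 left.
Shelter T1 at 18: fill all 5 → 5 left.
Cleanup/T1 (16): +5 → 0 left.
Total = 25×8 + 18×5 + 16×5 = 370.

370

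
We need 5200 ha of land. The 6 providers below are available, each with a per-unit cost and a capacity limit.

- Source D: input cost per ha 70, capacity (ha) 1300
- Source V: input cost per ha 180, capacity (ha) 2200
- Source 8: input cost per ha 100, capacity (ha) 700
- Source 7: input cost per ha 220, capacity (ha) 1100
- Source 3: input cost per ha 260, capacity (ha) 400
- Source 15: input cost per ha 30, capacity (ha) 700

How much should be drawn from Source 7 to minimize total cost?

Cheapest first:
Source 15 at 30: take all 700 ha — 4500 still needed.
Source D at 70: take all 1300 ha — 3200 still needed.
Source 8 (100): use full 700 — 2500 ha to go.
Source V at 180: take all 2200 ha — 300 still needed.
Take 300 from Source 7 at 220 to finish.
Source 3: unused.

300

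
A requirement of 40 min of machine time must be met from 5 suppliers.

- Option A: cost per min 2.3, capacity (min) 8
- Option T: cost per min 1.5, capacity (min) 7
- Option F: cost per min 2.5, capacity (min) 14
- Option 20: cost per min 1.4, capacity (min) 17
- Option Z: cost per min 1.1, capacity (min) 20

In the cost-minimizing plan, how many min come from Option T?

3

Cheapest first:
Option Z (1.1): use full 20 — 20 min to go.
Option 20 at 1.4: take all 17 min — 3 still needed.
Option T at 1.5: take 3 of its 7 — requirement met.
Option A, Option F: unused.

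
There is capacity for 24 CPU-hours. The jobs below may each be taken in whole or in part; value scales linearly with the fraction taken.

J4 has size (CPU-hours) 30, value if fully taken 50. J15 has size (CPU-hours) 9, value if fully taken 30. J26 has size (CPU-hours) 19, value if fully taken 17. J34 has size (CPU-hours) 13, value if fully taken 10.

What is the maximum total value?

Sort by value density: J15 30/9≈3.33, J4 50/30≈1.67, J26 17/19≈0.895, J34 10/13≈0.769.
J15: take in full, 9 CPU-hours for value 30 ; 15 left.
15 CPU-hours left: a 15/30 share of J4 gives 50×15/30 = 25.
Total value = 55.

55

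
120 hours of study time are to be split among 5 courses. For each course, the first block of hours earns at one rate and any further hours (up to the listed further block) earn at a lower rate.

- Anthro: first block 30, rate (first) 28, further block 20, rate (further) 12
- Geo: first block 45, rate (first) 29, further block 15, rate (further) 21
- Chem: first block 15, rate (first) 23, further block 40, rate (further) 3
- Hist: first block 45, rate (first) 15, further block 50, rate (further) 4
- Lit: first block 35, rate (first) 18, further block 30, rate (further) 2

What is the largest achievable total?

3075

Rank every tier by rate: Geo/first 29 > Anthro/first 28 > Chem/first 23 > Geo/second 21 > Lit/first 18 > Hist/first 15 > Anthro/second 12 > Hist/second 4 > Chem/second 3 > Lit/second 2.
Fill Geo first block (45 at 29) ; 75 left.
Anthro first at 28: fill all 30 ; 45 left.
Fill Chem first block (15 at 23) ; 30 left.
Geo second at 21: fill all 15 ; 15 left.
Lit/first: +15 of 35 at 18; pool empty.
Total = 29×45 + 28×30 + 23×15 + 21×15 + 18×15 = 3075.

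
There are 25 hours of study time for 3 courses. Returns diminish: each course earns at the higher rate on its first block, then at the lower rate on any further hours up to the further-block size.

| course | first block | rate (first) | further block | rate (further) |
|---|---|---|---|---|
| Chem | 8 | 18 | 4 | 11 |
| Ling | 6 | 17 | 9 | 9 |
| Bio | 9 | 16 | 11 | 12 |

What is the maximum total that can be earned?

414

Treat each block as its own option and order by rate: Chem/first 18 > Ling/first 17 > Bio/first 16 > Bio/second 12 > Chem/second 11 > Ling/second 9.
Chem first at 18: fill all 8 → 17 left.
Ling/first (17): +6 → 11 left.
Fill Bio first block (9 at 16) → 2 left.
Bio second at 12: only 2 left, fill 2.
Total = 18×8 + 17×6 + 16×9 + 12×2 = 414.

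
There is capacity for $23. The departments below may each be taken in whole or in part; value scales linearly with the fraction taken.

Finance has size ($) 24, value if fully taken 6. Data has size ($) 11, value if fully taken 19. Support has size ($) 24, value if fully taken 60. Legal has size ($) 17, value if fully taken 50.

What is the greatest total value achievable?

65

Best value per unit of size first: Legal 50/17≈2.94, Support 60/24≈2.5, Data 19/11≈1.73, Finance 6/24≈0.25.
Legal: take in full, 17 $ for value 50 ; 6 left.
Fill the last 6 $ with part of Support: 6/24 of it earns 15.
Total value = 65.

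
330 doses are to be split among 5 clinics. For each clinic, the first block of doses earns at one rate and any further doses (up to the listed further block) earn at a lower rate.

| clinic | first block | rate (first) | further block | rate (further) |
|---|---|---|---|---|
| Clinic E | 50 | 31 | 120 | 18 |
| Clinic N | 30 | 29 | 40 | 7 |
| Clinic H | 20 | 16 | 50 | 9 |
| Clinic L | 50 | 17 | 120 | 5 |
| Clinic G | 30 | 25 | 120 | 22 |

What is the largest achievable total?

Rank every tier by rate: Clinic E/first 31 > Clinic N/first 29 > Clinic G/first 25 > Clinic G/second 22 > Clinic E/second 18 > Clinic L/first 17 > Clinic H/first 16 > Clinic H/second 9 > Clinic N/second 7 > Clinic L/second 5.
Clinic E first at 31: fill all 50 → 280 left.
Fill Clinic N first block (30 at 29) → 250 left.
Fill Clinic G first block (30 at 25) → 220 left.
Fill Clinic G second block (120 at 22) → 100 left.
Clinic E second at 18: only 100 left, fill 100.
Total = 31×50 + 29×30 + 25×30 + 22×120 + 18×100 = 7610.

7610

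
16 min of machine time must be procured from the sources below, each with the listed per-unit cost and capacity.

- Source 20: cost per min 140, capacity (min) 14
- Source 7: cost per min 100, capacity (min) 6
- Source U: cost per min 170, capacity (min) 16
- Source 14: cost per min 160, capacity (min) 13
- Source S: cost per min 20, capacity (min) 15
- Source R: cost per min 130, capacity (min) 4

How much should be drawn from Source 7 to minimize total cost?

Use sources in increasing cost order.
Source S at 20: take all 15 min → 1 still needed.
Source 7 at 100: take 1 of its 6 → requirement met.
Source R, Source 20, Source 14, Source U: unused.

1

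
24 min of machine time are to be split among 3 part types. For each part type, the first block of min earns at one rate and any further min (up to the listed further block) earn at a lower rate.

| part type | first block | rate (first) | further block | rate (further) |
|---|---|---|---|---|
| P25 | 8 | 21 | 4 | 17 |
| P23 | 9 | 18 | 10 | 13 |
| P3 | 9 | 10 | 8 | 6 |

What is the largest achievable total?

437

Rank every tier by rate: P25/first 21 > P23/first 18 > P25/second 17 > P23/second 13 > P3/first 10 > P3/second 6.
P25/first (21): +8 — 16 left.
P23 first at 18: fill all 9 — 7 left.
Fill P25 second block (4 at 17) — 3 left.
P23 second at 13: only 3 left, fill 3.
Total = 21×8 + 18×9 + 17×4 + 13×3 = 437.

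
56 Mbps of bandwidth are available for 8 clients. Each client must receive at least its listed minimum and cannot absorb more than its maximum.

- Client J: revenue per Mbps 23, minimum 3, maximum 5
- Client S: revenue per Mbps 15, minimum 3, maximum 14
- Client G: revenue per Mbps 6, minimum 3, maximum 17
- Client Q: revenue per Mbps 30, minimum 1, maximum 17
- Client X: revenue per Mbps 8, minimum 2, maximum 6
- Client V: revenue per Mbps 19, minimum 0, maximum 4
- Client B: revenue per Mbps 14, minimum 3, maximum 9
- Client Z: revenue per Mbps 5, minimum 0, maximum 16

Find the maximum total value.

Meeting every minimum uses 3+3+3+1+2+0+3+0 = 15 Mbps, leaving 41.
Highest revenue per Mbps first: Client Q 30 > Client J 23 > Client V 19 > Client S 15 > Client B 14 > Client X 8 > Client G 6 > Client Z 5.
Client Q takes 16 more to reach its cap of 17 → 25 left.
Give Client J 2 more to hit its cap of 5 → 23 left.
Client V: +4 to 4 (cap) → 19 left.
Client S takes 11 more to reach its cap of 14 → 8 left.
Give Client B 6 more to hit its cap of 9 → 2 left.
Client X has room for 4 more but only 2 remain, so it gets 4.
Total = 23×5 + 15×14 + 6×3 + 30×17 + 8×4 + 19×4 + 14×9 = 1087.

1087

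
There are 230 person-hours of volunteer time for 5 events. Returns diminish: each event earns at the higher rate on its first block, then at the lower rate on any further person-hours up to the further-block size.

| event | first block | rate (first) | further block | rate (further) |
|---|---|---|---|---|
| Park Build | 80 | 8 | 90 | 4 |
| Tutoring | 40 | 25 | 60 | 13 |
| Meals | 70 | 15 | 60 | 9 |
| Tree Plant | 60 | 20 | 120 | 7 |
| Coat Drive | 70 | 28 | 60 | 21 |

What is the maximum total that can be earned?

5420

Treat each block as its own option and order by rate: Coat Drive/first 28 > Tutoring/first 25 > Coat Drive/second 21 > Tree Plant/first 20 > Meals/first 15 > Tutoring/second 13 > Meals/second 9 > Park Build/first 8 > Tree Plant/second 7 > Park Build/second 4.
Coat Drive/first (28): +70 — 160 left.
Fill Tutoring first block (40 at 25) — 120 left.
Coat Drive second at 21: fill all 60 — 60 left.
Fill Tree Plant first block (60 at 20) — 0 left.
Total = 28×70 + 25×40 + 21×60 + 20×60 = 5420.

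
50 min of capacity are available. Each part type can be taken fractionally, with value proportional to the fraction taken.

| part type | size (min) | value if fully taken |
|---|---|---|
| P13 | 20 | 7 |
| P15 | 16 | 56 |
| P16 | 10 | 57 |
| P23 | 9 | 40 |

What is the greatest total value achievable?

Sort by value density: P16 57/10≈5.7, P23 40/9≈4.44, P15 56/16≈3.5, P13 7/20≈0.35.
All 10 min of P16 fit (value 57) — 40 remain.
All 9 min of P23 fit (value 40) — 31 remain.
All 16 min of P15 fit (value 56) — 15 remain.
Only 15 min remain; take 15/20 of P13 for value 7×15/20 = 5.25.
Total value = 158.25.

158.25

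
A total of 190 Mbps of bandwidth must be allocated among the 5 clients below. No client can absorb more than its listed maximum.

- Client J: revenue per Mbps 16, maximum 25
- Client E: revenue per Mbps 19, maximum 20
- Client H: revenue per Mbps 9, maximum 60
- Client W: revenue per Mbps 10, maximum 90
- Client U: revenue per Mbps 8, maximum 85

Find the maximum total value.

Order the clients by revenue per Mbps: Client E 19 > Client J 16 > Client W 10 > Client H 9 > Client U 8.
Give Client E 20 to hit its cap of 20 ; 170 left.
Client J: +25 to 25 (cap) ; 145 left.
Client W: +90 to 90 (cap) ; 55 left.
Only 55 left; Client H takes them to reach 55.
Total = 16×25 + 19×20 + 9×55 + 10×90 = 2175.

2175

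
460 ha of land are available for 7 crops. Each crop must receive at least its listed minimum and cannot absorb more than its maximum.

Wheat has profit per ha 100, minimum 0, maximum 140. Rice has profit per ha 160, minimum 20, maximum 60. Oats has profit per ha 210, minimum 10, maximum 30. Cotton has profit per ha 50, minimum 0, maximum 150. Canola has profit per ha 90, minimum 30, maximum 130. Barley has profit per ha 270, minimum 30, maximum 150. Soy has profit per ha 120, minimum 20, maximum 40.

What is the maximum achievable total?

78800

Meeting every minimum uses 0+20+10+0+30+30+20 = 110 ha, leaving 350.
Order the crops by profit per ha: Barley 270 > Oats 210 > Rice 160 > Soy 120 > Wheat 100 > Canola 90 > Cotton 50.
Barley takes 120 more to reach its cap of 150 ; 230 left.
Give Oats 20 more to hit its cap of 30 ; 210 left.
Rice: +40 to 60 (cap) ; 170 left.
Soy: +20 to 40 (cap) ; 150 left.
Give Wheat 140 more to hit its cap of 140 ; 10 left.
Canola: +10 (room for 100) → 40. Pool exhausted.
Total = 100×140 + 160×60 + 210×30 + 90×40 + 270×150 + 120×40 = 78800.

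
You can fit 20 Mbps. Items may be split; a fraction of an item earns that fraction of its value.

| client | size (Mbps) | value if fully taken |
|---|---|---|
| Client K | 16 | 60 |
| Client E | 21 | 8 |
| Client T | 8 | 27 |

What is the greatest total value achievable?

Rank by value-to-size ratio: Client K 60/16≈3.75, Client T 27/8≈3.38, Client E 8/21≈0.381.
Take all of Client K (16 Mbps, value 60) ; 4 Mbps left.
Fill the last 4 Mbps with part of Client T: 4/8 of it earns 13.5.
Total value = 73.5.

73.5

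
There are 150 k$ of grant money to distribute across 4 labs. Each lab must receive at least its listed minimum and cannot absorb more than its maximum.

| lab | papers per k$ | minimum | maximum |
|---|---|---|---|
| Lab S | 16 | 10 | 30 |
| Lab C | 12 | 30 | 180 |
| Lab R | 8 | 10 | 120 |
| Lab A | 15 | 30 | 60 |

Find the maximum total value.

Meeting every minimum uses 10+30+10+30 = 80 k$, leaving 70.
Rank by papers per k$: Lab S 16 > Lab A 15 > Lab C 12 > Lab R 8.
Lab S: +20 to 30 (cap) ; 50 left.
Lab A takes 30 more to reach its cap of 60 ; 20 left.
Lab C: +20 (room for 150) → 50. Pool exhausted.
Total = 16×30 + 12×50 + 8×10 + 15×60 = 2060.

2060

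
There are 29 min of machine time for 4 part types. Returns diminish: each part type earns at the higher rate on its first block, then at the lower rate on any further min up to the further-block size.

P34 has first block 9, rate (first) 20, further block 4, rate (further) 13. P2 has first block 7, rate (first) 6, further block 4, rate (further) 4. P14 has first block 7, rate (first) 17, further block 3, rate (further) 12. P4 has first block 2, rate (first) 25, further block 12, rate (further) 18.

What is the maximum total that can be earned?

Order all 8 blocks by rate: P4/tier1 25 > P34/tier1 20 > P4/tier2 18 > P14/tier1 17 > P34/tier2 13 > P14/tier2 12 > P2/tier1 6 > P2/tier2 4.
Fill P4 tier1 block (2 at 25) → 27 left.
P34/tier1 (20): +9 → 18 left.
P4 tier2 at 18: fill all 12 → 6 left.
P14 tier1 at 17: only 6 left, fill 6.
Total = 25×2 + 20×9 + 18×12 + 17×6 = 548.

548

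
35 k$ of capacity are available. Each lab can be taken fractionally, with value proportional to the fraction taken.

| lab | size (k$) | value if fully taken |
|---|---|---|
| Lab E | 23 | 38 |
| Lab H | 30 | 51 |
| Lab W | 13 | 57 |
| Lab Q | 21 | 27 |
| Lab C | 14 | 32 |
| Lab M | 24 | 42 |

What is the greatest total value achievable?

Best value per unit of size first: Lab W 57/13≈4.38, Lab C 32/14≈2.29, Lab M 42/24≈1.75, Lab H 51/30≈1.7, Lab E 38/23≈1.65, Lab Q 27/21≈1.29.
Take all of Lab W (13 k$, value 57) ; 22 k$ left.
Lab C: take in full, 14 k$ for value 32 ; 8 left.
8 k$ left: a 8/24 share of Lab M gives 42×8/24 = 14.
Total value = 103.

103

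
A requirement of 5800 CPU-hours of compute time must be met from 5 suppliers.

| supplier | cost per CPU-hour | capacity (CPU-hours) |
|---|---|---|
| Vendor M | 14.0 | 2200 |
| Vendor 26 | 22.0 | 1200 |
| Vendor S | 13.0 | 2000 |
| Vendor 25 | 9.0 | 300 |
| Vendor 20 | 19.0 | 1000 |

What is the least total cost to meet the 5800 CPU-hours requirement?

85100

Use suppliers in increasing cost order.
Take 300 from Vendor 25 at 9.0 ; need 5500 more.
Vendor S at 13.0: take all 2000 CPU-hours ; 3500 still needed.
Vendor M at 14.0: take all 2200 CPU-hours ; 1300 still needed.
Take 1000 from Vendor 20 at 19.0 ; need 300 more.
Vendor 26 (22.0): take the remaining 300 ; done.
Cost = 300×9.0 + 2000×13.0 + 2200×14.0 + 1000×19.0 + 300×22.0 = 85100.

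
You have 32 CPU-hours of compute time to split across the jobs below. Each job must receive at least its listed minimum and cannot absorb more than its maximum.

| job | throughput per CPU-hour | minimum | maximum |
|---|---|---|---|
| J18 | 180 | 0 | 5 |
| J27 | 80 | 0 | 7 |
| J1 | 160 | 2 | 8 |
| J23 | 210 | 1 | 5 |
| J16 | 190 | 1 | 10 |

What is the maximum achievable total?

Meeting every minimum uses 0+0+2+1+1 = 4 CPU-hours, leaving 28.
Rank by throughput per CPU-hour: J23 210 > J16 190 > J18 180 > J1 160 > J27 80.
J23 takes 4 more to reach its cap of 5 — 24 left.
J16 takes 9 more to reach its cap of 10 — 15 left.
J18 takes 5 more to reach its cap of 5 — 10 left.
Give J1 6 more to hit its cap of 8 — 4 left.
Only 4 left; J27 takes them to reach 4.
Total = 180×5 + 80×4 + 160×8 + 210×5 + 190×10 = 5450.

5450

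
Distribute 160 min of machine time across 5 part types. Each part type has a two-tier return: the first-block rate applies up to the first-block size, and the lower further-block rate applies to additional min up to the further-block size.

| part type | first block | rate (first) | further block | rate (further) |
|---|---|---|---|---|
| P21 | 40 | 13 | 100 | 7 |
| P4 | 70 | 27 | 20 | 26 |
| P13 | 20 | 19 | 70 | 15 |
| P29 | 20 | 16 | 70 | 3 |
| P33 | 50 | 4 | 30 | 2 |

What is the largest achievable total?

Treat each block as its own option and order by rate: P4/first 27 > P4/second 26 > P13/first 19 > P29/first 16 > P13/second 15 > P21/first 13 > P21/second 7 > P33/first 4 > P29/second 3 > P33/second 2.
P4/first (27): +70 — 90 left.
Fill P4 second block (20 at 26) — 70 left.
P13/first (19): +20 — 50 left.
Fill P29 first block (20 at 16) — 30 left.
P13/second: +30 of 70 at 15; pool empty.
Total = 27×70 + 26×20 + 19×20 + 16×20 + 15×30 = 3560.

3560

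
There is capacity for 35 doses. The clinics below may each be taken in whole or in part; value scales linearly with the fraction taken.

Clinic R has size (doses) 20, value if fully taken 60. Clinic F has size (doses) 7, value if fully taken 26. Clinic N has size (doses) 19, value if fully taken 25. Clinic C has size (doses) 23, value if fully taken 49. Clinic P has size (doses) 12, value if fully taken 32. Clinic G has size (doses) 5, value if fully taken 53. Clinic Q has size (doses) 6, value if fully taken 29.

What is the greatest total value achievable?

Best value per unit of size first: Clinic G 53/5≈10.6, Clinic Q 29/6≈4.83, Clinic F 26/7≈3.71, Clinic R 60/20≈3, Clinic P 32/12≈2.67, Clinic C 49/23≈2.13, Clinic N 25/19≈1.32.
Clinic G: take in full, 5 doses for value 53 → 30 left.
All 6 doses of Clinic Q fit (value 29) → 24 remain.
Take all of Clinic F (7 doses, value 26) → 17 doses left.
17 doses left: a 17/20 share of Clinic R gives 60×17/20 = 51.
Total value = 159.

159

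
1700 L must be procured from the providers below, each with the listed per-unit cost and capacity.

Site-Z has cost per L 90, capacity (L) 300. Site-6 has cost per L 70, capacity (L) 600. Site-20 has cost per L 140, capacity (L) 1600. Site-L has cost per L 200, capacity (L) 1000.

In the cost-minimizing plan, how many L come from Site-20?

800

Use providers in increasing cost order.
Take 600 from Site-6 at 70 — need 1100 more.
Site-Z (90): use full 300 — 800 L to go.
Take 800 from Site-20 at 140 to finish.
Site-L: unused.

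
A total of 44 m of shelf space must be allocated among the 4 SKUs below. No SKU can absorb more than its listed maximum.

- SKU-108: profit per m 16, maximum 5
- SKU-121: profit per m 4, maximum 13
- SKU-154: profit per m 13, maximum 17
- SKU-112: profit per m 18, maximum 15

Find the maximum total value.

599

Order the SKUs by profit per m: SKU-112 18 > SKU-108 16 > SKU-154 13 > SKU-121 4.
Give SKU-112 15 to hit its cap of 15 → 29 left.
SKU-108 takes 5 to reach its cap of 5 → 24 left.
Give SKU-154 17 to hit its cap of 17 → 7 left.
SKU-121: +7 (room for 13) → 7. Pool exhausted.
Total = 16×5 + 4×7 + 13×17 + 18×15 = 599.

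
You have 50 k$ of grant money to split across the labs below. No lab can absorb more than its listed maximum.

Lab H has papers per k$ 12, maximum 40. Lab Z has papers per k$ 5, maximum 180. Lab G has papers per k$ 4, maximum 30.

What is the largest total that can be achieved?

Order the labs by papers per k$: Lab H 12 > Lab Z 5 > Lab G 4.
Lab H takes 40 to reach its cap of 40 — 10 left.
Lab Z: +10 (room for 180) → 10. Pool exhausted.
Total = 12×40 + 5×10 = 530.

530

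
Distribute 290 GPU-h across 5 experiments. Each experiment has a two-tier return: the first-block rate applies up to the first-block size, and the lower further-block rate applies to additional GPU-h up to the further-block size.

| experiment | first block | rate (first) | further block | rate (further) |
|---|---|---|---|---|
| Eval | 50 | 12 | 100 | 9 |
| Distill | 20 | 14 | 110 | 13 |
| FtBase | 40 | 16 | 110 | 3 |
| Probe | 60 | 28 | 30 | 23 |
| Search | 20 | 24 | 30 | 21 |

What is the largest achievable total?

5570

Rank every tier by rate: Probe/tier1 28 > Search/tier1 24 > Probe/tier2 23 > Search/tier2 21 > FtBase/tier1 16 > Distill/tier1 14 > Distill/tier2 13 > Eval/tier1 12 > Eval/tier2 9 > FtBase/tier2 3.
Probe tier1 at 28: fill all 60 → 230 left.
Search tier1 at 24: fill all 20 → 210 left.
Probe tier2 at 23: fill all 30 → 180 left.
Search tier2 at 21: fill all 30 → 150 left.
FtBase tier1 at 16: fill all 40 → 110 left.
Fill Distill tier1 block (20 at 14) → 90 left.
Distill tier2 at 13: only 90 left, fill 90.
Total = 28×60 + 24×20 + 23×30 + 21×30 + 16×40 + 14×20 + 13×90 = 5570.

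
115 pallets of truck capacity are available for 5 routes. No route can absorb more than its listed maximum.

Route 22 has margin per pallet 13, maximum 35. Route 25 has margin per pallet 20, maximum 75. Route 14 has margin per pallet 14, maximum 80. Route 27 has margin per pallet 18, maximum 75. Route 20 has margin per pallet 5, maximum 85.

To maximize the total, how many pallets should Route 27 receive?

Rank by margin per pallet: Route 25 20 > Route 27 18 > Route 14 14 > Route 22 13 > Route 20 5.
Give Route 25 75 to hit its cap of 75 → 40 left.
Route 27 has room for 75 but only 40 remain, so it gets 40.

40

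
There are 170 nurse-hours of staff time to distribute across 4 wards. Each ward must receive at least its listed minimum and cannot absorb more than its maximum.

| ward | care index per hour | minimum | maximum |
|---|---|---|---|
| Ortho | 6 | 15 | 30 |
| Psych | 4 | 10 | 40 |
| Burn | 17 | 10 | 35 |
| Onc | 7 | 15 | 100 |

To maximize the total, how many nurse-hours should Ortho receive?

Meeting every minimum uses 15+10+10+15 = 50 nurse-hours, leaving 120.
Highest care index per hour first: Burn 17 > Onc 7 > Ortho 6 > Psych 4.
Burn: +25 to 35 (cap) → 95 left.
Onc: +85 to 100 (cap) → 10 left.
Only 10 left; Ortho takes them to reach 25.

25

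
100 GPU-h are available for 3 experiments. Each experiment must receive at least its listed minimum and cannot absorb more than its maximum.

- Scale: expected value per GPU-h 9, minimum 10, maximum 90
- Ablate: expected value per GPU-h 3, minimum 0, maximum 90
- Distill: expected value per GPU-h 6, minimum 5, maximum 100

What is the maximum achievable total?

Meeting every minimum uses 10+0+5 = 15 GPU-h, leaving 85.
Order the experiments by expected value per GPU-h: Scale 9 > Distill 6 > Ablate 3.
Scale takes 80 more to reach its cap of 90 — 5 left.
Distill: +5 (room for 95) → 10. Pool exhausted.
Total = 9×90 + 6×10 = 870.

870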